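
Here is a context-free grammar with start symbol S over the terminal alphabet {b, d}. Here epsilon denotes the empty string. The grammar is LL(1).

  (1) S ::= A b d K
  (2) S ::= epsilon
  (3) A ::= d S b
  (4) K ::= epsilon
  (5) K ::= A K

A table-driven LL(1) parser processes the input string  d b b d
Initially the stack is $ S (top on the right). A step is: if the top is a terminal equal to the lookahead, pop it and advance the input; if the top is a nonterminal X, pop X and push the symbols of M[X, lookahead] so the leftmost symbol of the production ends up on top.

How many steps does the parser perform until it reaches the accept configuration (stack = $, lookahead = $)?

     Stack          Input      Action
  1  $ S            d b b d $  expand S ::= A b d K
  2  $ K d b A      d b b d $  expand A ::= d S b
  3  $ K d b b S d  d b b d $  match d
  4  $ K d b b S    b b d $    expand S ::= epsilon
  5  $ K d b b      b b d $    match b
  6  $ K d b        b d $      match b
  7  $ K d          d $        match d
  8  $ K            $          expand K ::= epsilon
Accept reached after 8 steps.

8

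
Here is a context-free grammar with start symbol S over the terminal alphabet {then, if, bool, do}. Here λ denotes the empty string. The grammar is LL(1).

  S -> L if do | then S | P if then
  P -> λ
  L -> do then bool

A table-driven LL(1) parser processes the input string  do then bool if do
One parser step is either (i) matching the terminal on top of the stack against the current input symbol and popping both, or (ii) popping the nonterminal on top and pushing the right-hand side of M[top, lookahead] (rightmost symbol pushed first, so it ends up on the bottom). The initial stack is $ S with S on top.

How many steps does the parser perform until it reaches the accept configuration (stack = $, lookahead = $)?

7

step 1: stack=$ S  input=do then bool if do $  — expand S -> L if do
step 2: stack=$ do if L  input=do then bool if do $  — expand L -> do then bool
step 3: stack=$ do if bool then do  input=do then bool if do $  — match do
step 4: stack=$ do if bool then  input=then bool if do $  — match then
step 5: stack=$ do if bool  input=bool if do $  — match bool
step 6: stack=$ do if  input=if do $  — match if
step 7: stack=$ do  input=do $  — match do
Accept reached after 7 steps.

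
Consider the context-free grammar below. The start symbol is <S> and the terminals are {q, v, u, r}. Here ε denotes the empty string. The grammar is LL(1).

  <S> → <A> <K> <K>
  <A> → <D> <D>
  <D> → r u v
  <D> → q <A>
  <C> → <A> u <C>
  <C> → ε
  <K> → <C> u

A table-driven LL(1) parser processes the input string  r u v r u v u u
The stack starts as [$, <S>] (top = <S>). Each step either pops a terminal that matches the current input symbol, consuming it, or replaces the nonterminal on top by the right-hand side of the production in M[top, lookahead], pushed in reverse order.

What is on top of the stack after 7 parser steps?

r

step 1: stack=$ <S>  input=r u v r u v u u $  — expand <S> → <A> <K> <K>
step 2: stack=$ <K> <K> <A>  input=r u v r u v u u $  — expand <A> → <D> <D>
step 3: stack=$ <K> <K> <D> <D>  input=r u v r u v u u $  — expand <D> → r u v
step 4: stack=$ <K> <K> <D> v u r  input=r u v r u v u u $  — match r
step 5: stack=$ <K> <K> <D> v u  input=u v r u v u u $  — match u
step 6: stack=$ <K> <K> <D> v  input=v r u v u u $  — match v
step 7: stack=$ <K> <K> <D>  input=r u v u u $  — expand <D> → r u v
Stack after step 7: $ <K> <K> v u r (top = r).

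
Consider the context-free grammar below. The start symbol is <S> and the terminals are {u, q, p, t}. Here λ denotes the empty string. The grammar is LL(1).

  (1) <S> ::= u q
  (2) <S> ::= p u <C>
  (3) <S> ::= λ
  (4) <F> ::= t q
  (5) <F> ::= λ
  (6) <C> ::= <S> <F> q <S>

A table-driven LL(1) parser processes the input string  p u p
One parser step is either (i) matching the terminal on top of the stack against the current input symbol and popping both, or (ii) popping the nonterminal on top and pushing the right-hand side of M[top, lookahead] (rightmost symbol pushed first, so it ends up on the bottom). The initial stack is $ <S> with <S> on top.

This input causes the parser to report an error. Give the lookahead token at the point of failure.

step 1: stack=$ <S>  input=p u p $  — expand <S> ::= p u <C>
step 2: stack=$ <C> u p  input=p u p $  — match p
step 3: stack=$ <C> u  input=u p $  — match u
step 4: stack=$ <C>  input=p $  — expand <C> ::= <S> <F> q <S>
step 5: stack=$ <S> q <F> <S>  input=p $  — expand <S> ::= p u <C>
step 6: stack=$ <S> q <F> <C> u p  input=p $  — match p
step 7: stack=$ <S> q <F> <C> u  input=$  — error: top is terminal u but lookahead is $

$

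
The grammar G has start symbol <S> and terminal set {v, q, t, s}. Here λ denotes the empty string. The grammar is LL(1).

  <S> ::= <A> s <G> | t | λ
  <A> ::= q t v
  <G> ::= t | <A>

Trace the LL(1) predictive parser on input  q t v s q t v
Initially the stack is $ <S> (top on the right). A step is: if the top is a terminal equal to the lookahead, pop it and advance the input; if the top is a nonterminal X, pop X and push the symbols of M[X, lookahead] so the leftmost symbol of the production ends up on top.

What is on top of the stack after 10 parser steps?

step 1: stack=$ <S>  input=q t v s q t v $  — expand <S> ::= <A> s <G>
step 2: stack=$ <G> s <A>  input=q t v s q t v $  — expand <A> ::= q t v
step 3: stack=$ <G> s v t q  input=q t v s q t v $  — match q
step 4: stack=$ <G> s v t  input=t v s q t v $  — match t
step 5: stack=$ <G> s v  input=v s q t v $  — match v
step 6: stack=$ <G> s  input=s q t v $  — match s
step 7: stack=$ <G>  input=q t v $  — expand <G> ::= <A>
step 8: stack=$ <A>  input=q t v $  — expand <A> ::= q t v
step 9: stack=$ v t q  input=q t v $  — match q
step 10: stack=$ v t  input=t v $  — match t
Stack after step 10: $ v (top = v).

v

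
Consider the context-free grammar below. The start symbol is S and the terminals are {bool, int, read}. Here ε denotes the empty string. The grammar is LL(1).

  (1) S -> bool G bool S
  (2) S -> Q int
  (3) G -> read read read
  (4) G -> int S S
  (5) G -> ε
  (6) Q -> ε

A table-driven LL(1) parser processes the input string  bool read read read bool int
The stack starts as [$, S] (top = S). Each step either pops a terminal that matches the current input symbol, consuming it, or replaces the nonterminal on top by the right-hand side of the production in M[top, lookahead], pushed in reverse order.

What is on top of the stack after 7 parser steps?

S

step 1: stack=$ S  input=bool read read read bool int $  — expand S -> bool G bool S
step 2: stack=$ S bool G bool  input=bool read read read bool int $  — match bool
step 3: stack=$ S bool G  input=read read read bool int $  — expand G -> read read read
step 4: stack=$ S bool read read read  input=read read read bool int $  — match read
step 5: stack=$ S bool read read  input=read read bool int $  — match read
step 6: stack=$ S bool read  input=read bool int $  — match read
step 7: stack=$ S bool  input=bool int $  — match bool
Stack after step 7: $ S (top = S).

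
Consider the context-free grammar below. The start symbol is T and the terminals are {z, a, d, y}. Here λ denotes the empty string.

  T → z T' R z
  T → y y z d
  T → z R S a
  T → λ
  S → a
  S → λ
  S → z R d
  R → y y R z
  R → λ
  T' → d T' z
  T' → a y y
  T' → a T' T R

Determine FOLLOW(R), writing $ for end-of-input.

{a, d, y, z}

FIRST(T) = {λ, y, z}
FIRST(S) = {λ, a, z}
FIRST(R) = {λ, y}
FIRST(T') = {a, d}
FOLLOW(T) includes $ since T is the start symbol.
FOLLOW(S): in T→z R S a, S is followed by a with FIRST {a}. Thus FOLLOW(S) = {a}.
FOLLOW(T'): in T→z T' R z, T' is followed by R z with FIRST {y, z}; in T'→d T' z, T' is followed by z with FIRST {z}; in T'→a T' T R, T' is followed by T R with FIRST {λ, y, z}; in T'→a T' T R, the suffix after T' is nullable (adds nothing new). Thus FOLLOW(T') = {y, z}.
FOLLOW(T): in T'→a T' T R, T is followed by R with FIRST {λ, y}; in T'→a T' T R, the suffix after T is nullable, so FOLLOW(T) ⊇ FOLLOW(T') = {y, z}. Thus FOLLOW(T) = {$, y, z}.
FOLLOW(R): in T→z T' R z, R is followed by z with FIRST {z}; in T→z R S a, R is followed by S a with FIRST {a, z}; in S→z R d, R is followed by d with FIRST {d}; in R→y y R z, R is followed by z with FIRST {z}; in T'→a T' T R, the suffix after R is empty, so FOLLOW(R) ⊇ FOLLOW(T') = {y, z}. Thus FOLLOW(R) = {a, d, y, z}.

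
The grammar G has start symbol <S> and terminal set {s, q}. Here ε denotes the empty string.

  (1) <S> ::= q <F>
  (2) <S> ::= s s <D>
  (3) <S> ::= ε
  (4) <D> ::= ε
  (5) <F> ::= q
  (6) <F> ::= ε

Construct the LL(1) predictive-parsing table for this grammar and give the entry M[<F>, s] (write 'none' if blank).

none

FIRST(<S>) = {ε, q, s}
FIRST(<D>) = {ε}
FIRST(<F>) = {ε, q}
FOLLOW(<S>) includes $ since <S> is the start symbol.
FOLLOW(<S>): <S> appears on no right-hand side. Thus FOLLOW(<S>) = {$}.
FOLLOW(<F>): in <S>::=q <F>, the suffix after <F> is empty, so FOLLOW(<F>) ⊇ FOLLOW(<S>) = {$}. Thus FOLLOW(<F>) = {$}.
For <F> ::= q: FIRST(q) = {q}, so it goes in M[<F>, t] for t ∈ {q}.
For <F> ::= ε: FIRST(ε) = {ε}, so it goes in M[<F>, t] for t ∈ {}; since ε ∈ FIRST, also for every t ∈ FOLLOW(<F>) = {$}.
None of these place a production in M[<F>, s].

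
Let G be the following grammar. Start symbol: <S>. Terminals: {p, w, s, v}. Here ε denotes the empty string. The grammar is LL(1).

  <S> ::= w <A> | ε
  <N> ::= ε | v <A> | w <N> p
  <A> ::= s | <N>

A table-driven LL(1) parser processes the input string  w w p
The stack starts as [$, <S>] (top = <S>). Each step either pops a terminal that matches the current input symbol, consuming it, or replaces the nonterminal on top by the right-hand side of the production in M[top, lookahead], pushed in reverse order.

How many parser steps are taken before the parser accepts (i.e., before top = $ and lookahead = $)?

7

     Stack      Input    Action
  1  $ <S>      w w p $  expand <S> ::= w <A>
  2  $ <A> w    w w p $  match w
  3  $ <A>      w p $    expand <A> ::= <N>
  4  $ <N>      w p $    expand <N> ::= w <N> p
  5  $ p <N> w  w p $    match w
  6  $ p <N>    p $      expand <N> ::= ε
  7  $ p        p $      match p
Accept reached after 7 steps.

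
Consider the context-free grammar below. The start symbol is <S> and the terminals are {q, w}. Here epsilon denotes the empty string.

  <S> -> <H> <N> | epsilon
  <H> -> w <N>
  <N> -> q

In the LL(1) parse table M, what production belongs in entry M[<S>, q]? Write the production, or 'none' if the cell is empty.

none

FIRST(<H>): from <H>->w <N> we get {w}. So FIRST(<H>) = {w}.
FIRST(<N>): from <N>->q we get {q}. So FIRST(<N>) = {q}.
FIRST(<S>): from <S>-><H> <N> we get {w}; from <S>->epsilon we get {epsilon}. So FIRST(<S>) = {epsilon, w}.
FOLLOW(<S>) includes $ since <S> is the start symbol.
FOLLOW(<S>): <S> appears on no right-hand side. Thus FOLLOW(<S>) = {$}.
For <S> -> <H> <N>: FIRST(<H> <N>) = {w}, so it goes in M[<S>, t] for t ∈ {w}.
For <S> -> epsilon: FIRST(epsilon) = {epsilon}, so it goes in M[<S>, t] for t ∈ {}; since epsilon ∈ FIRST, also for every t ∈ FOLLOW(<S>) = {$}.
None of these place a production in M[<S>, q].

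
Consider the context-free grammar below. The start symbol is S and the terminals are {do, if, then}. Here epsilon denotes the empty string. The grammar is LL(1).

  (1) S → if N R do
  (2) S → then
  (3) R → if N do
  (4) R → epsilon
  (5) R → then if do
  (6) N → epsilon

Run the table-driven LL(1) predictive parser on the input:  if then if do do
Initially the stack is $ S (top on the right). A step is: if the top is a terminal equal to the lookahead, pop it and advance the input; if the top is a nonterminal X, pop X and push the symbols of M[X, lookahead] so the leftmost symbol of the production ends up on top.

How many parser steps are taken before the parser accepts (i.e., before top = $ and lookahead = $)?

8

step 1: stack=$ S  input=if then if do do $  — expand S → if N R do
step 2: stack=$ do R N if  input=if then if do do $  — match if
step 3: stack=$ do R N  input=then if do do $  — expand N → epsilon
step 4: stack=$ do R  input=then if do do $  — expand R → then if do
step 5: stack=$ do do if then  input=then if do do $  — match then
step 6: stack=$ do do if  input=if do do $  — match if
step 7: stack=$ do do  input=do do $  — match do
step 8: stack=$ do  input=do $  — match do
Accept reached after 8 steps.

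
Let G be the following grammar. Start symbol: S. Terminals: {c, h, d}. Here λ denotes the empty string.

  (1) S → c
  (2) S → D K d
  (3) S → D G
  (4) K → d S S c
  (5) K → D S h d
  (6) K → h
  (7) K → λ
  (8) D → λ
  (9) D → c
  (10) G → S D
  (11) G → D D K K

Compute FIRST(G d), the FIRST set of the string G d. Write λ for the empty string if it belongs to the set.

FIRST(D): from D→λ we get {λ}; from D→c we get {c}. So FIRST(D) = {λ, c}.
FIRST(S): from S→c we get {c}; from S→D K d we get {c, d, h}; from S→D G we get {λ, c, d, h}. So FIRST(S) = {λ, c, d, h}.
FIRST(K): from K→d S S c we get {d}; from K→D S h d we get {c, d, h}; from K→h we get {h}; from K→λ we get {λ}. So FIRST(K) = {λ, c, d, h}.
FIRST(G): from G→S D we get {λ, c, d, h}; from G→D D K K we get {λ, c, d, h}. So FIRST(G) = {λ, c, d, h}.
FIRST(G d): take FIRST of each symbol in turn, carrying on past any symbol whose FIRST contains λ; result {c, d, h}.

{c, d, h}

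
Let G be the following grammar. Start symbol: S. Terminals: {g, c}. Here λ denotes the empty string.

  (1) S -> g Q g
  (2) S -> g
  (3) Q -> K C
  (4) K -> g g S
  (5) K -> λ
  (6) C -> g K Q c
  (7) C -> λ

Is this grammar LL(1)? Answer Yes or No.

FIRST(S) = {g}
FIRST(Q) = {λ, g}
FIRST(K) = {λ, g}
FIRST(C) = {λ, g}
FOLLOW(S) = {$, c, g}
FOLLOW(Q) = {c, g}
FOLLOW(K) = {c, g}
FOLLOW(C) = {c, g}
Cell M[C, g] receives both C -> g K Q c and C -> λ — the grammar is not LL(1).

No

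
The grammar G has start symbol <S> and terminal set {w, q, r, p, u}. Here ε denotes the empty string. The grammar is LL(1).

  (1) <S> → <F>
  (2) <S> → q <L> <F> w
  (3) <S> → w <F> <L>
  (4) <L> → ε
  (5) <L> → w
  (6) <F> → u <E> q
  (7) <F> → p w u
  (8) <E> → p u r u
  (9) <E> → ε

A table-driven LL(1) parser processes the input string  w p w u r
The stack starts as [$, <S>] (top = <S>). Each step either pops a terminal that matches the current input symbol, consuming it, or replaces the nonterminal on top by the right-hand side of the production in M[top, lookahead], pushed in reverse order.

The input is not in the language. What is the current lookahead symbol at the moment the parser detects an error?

     Stack        Input        Action
  1  $ <S>        w p w u r $  expand <S> → w <F> <L>
  2  $ <L> <F> w  w p w u r $  match w
  3  $ <L> <F>    p w u r $    expand <F> → p w u
  4  $ <L> u w p  p w u r $    match p
  5  $ <L> u w    w u r $      match w
  6  $ <L> u      u r $        match u
  7  $ <L>        r $          error: M[<L>, r] is empty

r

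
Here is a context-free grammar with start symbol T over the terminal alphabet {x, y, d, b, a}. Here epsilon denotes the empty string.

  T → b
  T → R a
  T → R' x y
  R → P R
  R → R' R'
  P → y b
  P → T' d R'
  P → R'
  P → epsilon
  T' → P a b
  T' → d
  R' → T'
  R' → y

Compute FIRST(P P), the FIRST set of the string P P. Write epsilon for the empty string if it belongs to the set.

{epsilon, a, d, y}

FIRST(T): from T→b we get {b}; from T→R a we get {a, d, y}; from T→R' x y we get {a, d, y}. So FIRST(T) = {a, b, d, y}.
FIRST(R): from R→P R we get {a, d, y}; from R→R' R' we get {a, d, y}. So FIRST(R) = {a, d, y}.
FIRST(P): from P→y b we get {y}; from P→T' d R' we get {a, d, y}; from P→R' we get {a, d, y}; from P→epsilon we get {epsilon}. So FIRST(P) = {epsilon, a, d, y}.
FIRST(T'): from T'→P a b we get {a, d, y}; from T'→d we get {d}. So FIRST(T') = {a, d, y}.
FIRST(R'): from R'→T' we get {a, d, y}; from R'→y we get {y}. So FIRST(R') = {a, d, y}.
FIRST(P P): take FIRST of each symbol in turn, carrying on past any symbol whose FIRST contains epsilon; result {epsilon, a, d, y}.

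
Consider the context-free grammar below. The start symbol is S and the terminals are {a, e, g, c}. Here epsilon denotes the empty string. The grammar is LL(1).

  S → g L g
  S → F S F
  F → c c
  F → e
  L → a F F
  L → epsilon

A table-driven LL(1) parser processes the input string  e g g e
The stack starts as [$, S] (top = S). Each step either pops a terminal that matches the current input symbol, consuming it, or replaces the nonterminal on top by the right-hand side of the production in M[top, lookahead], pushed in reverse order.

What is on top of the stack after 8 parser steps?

step 1: stack=$ S  input=e g g e $  — expand S → F S F
step 2: stack=$ F S F  input=e g g e $  — expand F → e
step 3: stack=$ F S e  input=e g g e $  — match e
step 4: stack=$ F S  input=g g e $  — expand S → g L g
step 5: stack=$ F g L g  input=g g e $  — match g
step 6: stack=$ F g L  input=g e $  — expand L → epsilon
step 7: stack=$ F g  input=g e $  — match g
step 8: stack=$ F  input=e $  — expand F → e
Stack after step 8: $ e (top = e).

e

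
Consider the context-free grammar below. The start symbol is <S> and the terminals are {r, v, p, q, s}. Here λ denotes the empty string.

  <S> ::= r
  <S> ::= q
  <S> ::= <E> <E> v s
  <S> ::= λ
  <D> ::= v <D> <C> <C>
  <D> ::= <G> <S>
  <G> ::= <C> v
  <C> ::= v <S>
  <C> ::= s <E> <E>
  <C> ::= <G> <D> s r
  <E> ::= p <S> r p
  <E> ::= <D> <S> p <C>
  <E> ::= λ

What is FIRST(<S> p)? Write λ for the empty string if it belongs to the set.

{p, q, r, s, v}

FIRST(<S>): from <S>::=r we get {r}; from <S>::=q we get {q}; from <S>::=<E> <E> v s we get {p, s, v}; from <S>::=λ we get {λ}. So FIRST(<S>) = {λ, p, q, r, s, v}.
FIRST(<D>): from <D>::=v <D> <C> <C> we get {v}; from <D>::=<G> <S> we get {s, v}. So FIRST(<D>) = {s, v}.
FIRST(<E>): from <E>::=p <S> r p we get {p}; from <E>::=<D> <S> p <C> we get {s, v}; from <E>::=λ we get {λ}. So FIRST(<E>) = {λ, p, s, v}.
FIRST(<G>): from <G>::=<C> v we get {s, v}. So FIRST(<G>) = {s, v}.
FIRST(<C>): from <C>::=v <S> we get {v}; from <C>::=s <E> <E> we get {s}; from <C>::=<G> <D> s r we get {s, v}. So FIRST(<C>) = {s, v}.
FIRST(<S> p): take FIRST of each symbol in turn, carrying on past any symbol whose FIRST contains λ; result {p, q, r, s, v}.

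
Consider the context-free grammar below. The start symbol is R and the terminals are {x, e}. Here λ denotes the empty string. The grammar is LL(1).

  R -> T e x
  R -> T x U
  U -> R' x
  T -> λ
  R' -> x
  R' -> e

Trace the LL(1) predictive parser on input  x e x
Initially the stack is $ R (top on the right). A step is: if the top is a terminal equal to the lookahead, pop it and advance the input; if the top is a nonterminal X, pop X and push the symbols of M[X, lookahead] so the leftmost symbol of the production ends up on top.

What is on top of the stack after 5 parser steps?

e

step 1: stack=$ R  input=x e x $  — expand R -> T x U
step 2: stack=$ U x T  input=x e x $  — expand T -> λ
step 3: stack=$ U x  input=x e x $  — match x
step 4: stack=$ U  input=e x $  — expand U -> R' x
step 5: stack=$ x R'  input=e x $  — expand R' -> e
Stack after step 5: $ x e (top = e).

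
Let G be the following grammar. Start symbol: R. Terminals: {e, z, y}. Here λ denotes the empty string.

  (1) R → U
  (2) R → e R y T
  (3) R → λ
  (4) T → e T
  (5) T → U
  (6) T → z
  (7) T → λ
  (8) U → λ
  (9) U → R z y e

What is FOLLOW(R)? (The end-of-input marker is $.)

FIRST(R): from R→U we get {λ, e, z}; from R→e R y T we get {e}; from R→λ we get {λ}. So FIRST(R) = {λ, e, z}.
FIRST(U): from U→λ we get {λ}; from U→R z y e we get {e, z}. So FIRST(U) = {λ, e, z}.
FIRST(T): from T→e T we get {e}; from T→U we get {λ, e, z}; from T→z we get {z}; from T→λ we get {λ}. So FIRST(T) = {λ, e, z}.
FOLLOW(R) includes $ since R is the start symbol.
FOLLOW(R): in R→e R y T, R is followed by y T with FIRST {y}; in U→R z y e, R is followed by z y e with FIRST {z}. Thus FOLLOW(R) = {$, y, z}.
FOLLOW(T): in R→e R y T, the suffix after T is empty, so FOLLOW(T) ⊇ FOLLOW(R) = {$, y, z}; in T→e T, the suffix after T is empty (adds nothing new). Thus FOLLOW(T) = {$, y, z}.
FOLLOW(U): in R→U, the suffix after U is empty, so FOLLOW(U) ⊇ FOLLOW(R) = {$, y, z}; in T→U, the suffix after U is empty, so FOLLOW(U) ⊇ FOLLOW(T) = {$, y, z}. Thus FOLLOW(U) = {$, y, z}.

{$, y, z}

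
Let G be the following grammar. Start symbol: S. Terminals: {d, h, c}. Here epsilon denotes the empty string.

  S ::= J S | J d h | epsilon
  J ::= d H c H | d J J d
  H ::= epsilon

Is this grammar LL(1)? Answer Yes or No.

FIRST(S) = {epsilon, d}
FIRST(J) = {d}
FIRST(H) = {epsilon}
FOLLOW(S) = {$}
FOLLOW(J) = {$, d}
FOLLOW(H) = {$, c, d}
Cell M[J, d] receives both J ::= d H c H and J ::= d J J d — the grammar is not LL(1).

No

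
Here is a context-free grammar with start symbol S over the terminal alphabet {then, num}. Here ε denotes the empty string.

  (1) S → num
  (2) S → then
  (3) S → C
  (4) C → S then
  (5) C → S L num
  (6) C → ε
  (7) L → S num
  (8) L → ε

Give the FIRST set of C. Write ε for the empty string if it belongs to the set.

{ε, num, then}

FIRST(S) = {ε, num, then}  (via C)
FIRST(L) = {ε, num, then}  (via S num)
FIRST(C) = {ε, num, then}  (via S then, S L num)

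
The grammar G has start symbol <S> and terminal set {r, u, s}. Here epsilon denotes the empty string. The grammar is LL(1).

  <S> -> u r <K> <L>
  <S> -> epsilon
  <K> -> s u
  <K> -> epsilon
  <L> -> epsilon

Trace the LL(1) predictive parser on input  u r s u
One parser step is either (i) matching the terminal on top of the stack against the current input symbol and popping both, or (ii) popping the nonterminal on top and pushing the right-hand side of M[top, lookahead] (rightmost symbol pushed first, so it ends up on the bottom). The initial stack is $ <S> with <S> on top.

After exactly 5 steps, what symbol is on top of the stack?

u

step 1: stack=$ <S>  input=u r s u $  — expand <S> -> u r <K> <L>
step 2: stack=$ <L> <K> r u  input=u r s u $  — match u
step 3: stack=$ <L> <K> r  input=r s u $  — match r
step 4: stack=$ <L> <K>  input=s u $  — expand <K> -> s u
step 5: stack=$ <L> u s  input=s u $  — match s
Stack after step 5: $ <L> u (top = u).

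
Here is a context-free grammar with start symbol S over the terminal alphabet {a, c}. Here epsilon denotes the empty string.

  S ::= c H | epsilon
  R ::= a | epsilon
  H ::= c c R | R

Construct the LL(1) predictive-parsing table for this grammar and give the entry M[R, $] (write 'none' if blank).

R ::= epsilon

FIRST(S): from S::=c H we get {c}; from S::=epsilon we get {epsilon}. So FIRST(S) = {epsilon, c}.
FIRST(R): from R::=a we get {a}; from R::=epsilon we get {epsilon}. So FIRST(R) = {epsilon, a}.
FIRST(H): from H::=c c R we get {c}; from H::=R we get {epsilon, a}. So FIRST(H) = {epsilon, a, c}.
FOLLOW(S) includes $ since S is the start symbol.
FOLLOW(H): in S::=c H, the suffix after H is empty, so FOLLOW(H) ⊇ FOLLOW(S) = {$}. Thus FOLLOW(H) = {$}.
FOLLOW(R): in H::=c c R, the suffix after R is empty, so FOLLOW(R) ⊇ FOLLOW(H) = {$}; in H::=R, the suffix after R is empty, so FOLLOW(R) ⊇ FOLLOW(H) = {$}. Thus FOLLOW(R) = {$}.
For R ::= a: FIRST(a) = {a}, so it goes in M[R, t] for t ∈ {a}.
For R ::= epsilon: FIRST(epsilon) = {epsilon}, so it goes in M[R, t] for t ∈ {}; since epsilon ∈ FIRST, also for every t ∈ FOLLOW(R) = {$}.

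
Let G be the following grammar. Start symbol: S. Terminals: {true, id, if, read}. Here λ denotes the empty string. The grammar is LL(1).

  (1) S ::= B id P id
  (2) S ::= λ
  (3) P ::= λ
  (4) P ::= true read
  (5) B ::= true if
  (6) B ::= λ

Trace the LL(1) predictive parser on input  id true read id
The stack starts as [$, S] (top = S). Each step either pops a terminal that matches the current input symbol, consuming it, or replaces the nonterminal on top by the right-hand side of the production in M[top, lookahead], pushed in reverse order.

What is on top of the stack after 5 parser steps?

read

     Stack           Input              Action
  1  $ S             id true read id $  expand S ::= B id P id
  2  $ id P id B     id true read id $  expand B ::= λ
  3  $ id P id       id true read id $  match id
  4  $ id P          true read id $     expand P ::= true read
  5  $ id read true  true read id $     match true
Stack after step 5: $ id read (top = read).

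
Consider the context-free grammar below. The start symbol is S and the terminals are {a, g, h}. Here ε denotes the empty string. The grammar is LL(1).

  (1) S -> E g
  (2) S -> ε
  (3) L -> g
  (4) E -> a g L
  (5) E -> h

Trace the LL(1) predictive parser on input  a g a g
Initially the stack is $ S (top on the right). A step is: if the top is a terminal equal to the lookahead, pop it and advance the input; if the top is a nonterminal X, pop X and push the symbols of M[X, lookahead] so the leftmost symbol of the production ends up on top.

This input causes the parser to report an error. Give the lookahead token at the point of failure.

a

     Stack      Input      Action
  1  $ S        a g a g $  expand S -> E g
  2  $ g E      a g a g $  expand E -> a g L
  3  $ g L g a  a g a g $  match a
  4  $ g L g    g a g $    match g
  5  $ g L      a g $      error: M[L, a] is empty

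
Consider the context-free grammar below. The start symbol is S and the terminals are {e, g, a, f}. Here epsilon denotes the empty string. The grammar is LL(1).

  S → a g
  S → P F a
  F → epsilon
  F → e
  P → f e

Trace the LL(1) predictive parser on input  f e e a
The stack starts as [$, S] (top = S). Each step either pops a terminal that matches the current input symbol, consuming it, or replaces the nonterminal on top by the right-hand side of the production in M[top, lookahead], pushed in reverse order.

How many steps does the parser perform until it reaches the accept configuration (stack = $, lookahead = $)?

     Stack      Input      Action
  1  $ S        f e e a $  expand S → P F a
  2  $ a F P    f e e a $  expand P → f e
  3  $ a F e f  f e e a $  match f
  4  $ a F e    e e a $    match e
  5  $ a F      e a $      expand F → e
  6  $ a e      e a $      match e
  7  $ a        a $        match a
Accept reached after 7 steps.

7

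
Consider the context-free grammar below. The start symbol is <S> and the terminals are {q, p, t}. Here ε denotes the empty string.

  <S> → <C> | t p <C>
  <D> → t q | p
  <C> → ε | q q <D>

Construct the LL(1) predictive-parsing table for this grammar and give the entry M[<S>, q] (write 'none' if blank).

FIRST(<D>): from <D>→t q we get {t}; from <D>→p we get {p}. So FIRST(<D>) = {p, t}.
FIRST(<C>): from <C>→ε we get {ε}; from <C>→q q <D> we get {q}. So FIRST(<C>) = {ε, q}.
FIRST(<S>): from <S>→<C> we get {ε, q}; from <S>→t p <C> we get {t}. So FIRST(<S>) = {ε, q, t}.
FOLLOW(<S>) includes $ since <S> is the start symbol.
FOLLOW(<S>): <S> appears on no right-hand side. Thus FOLLOW(<S>) = {$}.
For <S> → <C>: FIRST(<C>) = {ε, q}, so it goes in M[<S>, t] for t ∈ {q}; since ε ∈ FIRST, also for every t ∈ FOLLOW(<S>) = {$}.
For <S> → t p <C>: FIRST(t p <C>) = {t}, so it goes in M[<S>, t] for t ∈ {t}.

<S> → <C>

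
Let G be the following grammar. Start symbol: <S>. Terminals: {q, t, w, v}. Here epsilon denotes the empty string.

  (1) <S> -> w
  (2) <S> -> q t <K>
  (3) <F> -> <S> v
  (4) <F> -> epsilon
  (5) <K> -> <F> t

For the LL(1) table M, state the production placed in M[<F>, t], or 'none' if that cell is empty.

<F> -> epsilon

FIRST(<S>): from <S>->w we get {w}; from <S>->q t <K> we get {q}. So FIRST(<S>) = {q, w}.
FIRST(<F>): from <F>-><S> v we get {q, w}; from <F>->epsilon we get {epsilon}. So FIRST(<F>) = {epsilon, q, w}.
FIRST(<K>): from <K>-><F> t we get {q, t, w}. So FIRST(<K>) = {q, t, w}.
FOLLOW(<S>) includes $ since <S> is the start symbol.
FOLLOW(<F>): in <K>-><F> t, <F> is followed by t with FIRST {t}. Thus FOLLOW(<F>) = {t}.
For <F> -> <S> v: FIRST(<S> v) = {q, w}, so it goes in M[<F>, t] for t ∈ {q, w}.
For <F> -> epsilon: FIRST(epsilon) = {epsilon}, so it goes in M[<F>, t] for t ∈ {}; since epsilon ∈ FIRST, also for every t ∈ FOLLOW(<F>) = {t}.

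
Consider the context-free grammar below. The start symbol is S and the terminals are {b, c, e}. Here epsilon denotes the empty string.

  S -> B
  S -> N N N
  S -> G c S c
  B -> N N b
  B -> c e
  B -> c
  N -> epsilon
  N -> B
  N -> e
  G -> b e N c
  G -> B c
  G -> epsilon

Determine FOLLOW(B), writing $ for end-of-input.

FIRST(S): from S->B we get {b, c, e}; from S->N N N we get {epsilon, b, c, e}; from S->G c S c we get {b, c, e}. So FIRST(S) = {epsilon, b, c, e}.
FIRST(B): from B->N N b we get {b, c, e}; from B->c e we get {c}; from B->c we get {c}. So FIRST(B) = {b, c, e}.
FIRST(N): from N->epsilon we get {epsilon}; from N->B we get {b, c, e}; from N->e we get {e}. So FIRST(N) = {epsilon, b, c, e}.
FIRST(G): from G->b e N c we get {b}; from G->B c we get {b, c, e}; from G->epsilon we get {epsilon}. So FIRST(G) = {epsilon, b, c, e}.
FOLLOW(S) includes $ since S is the start symbol.
FOLLOW(S): in S->G c S c, S is followed by c with FIRST {c}. Thus FOLLOW(S) = {$, c}.
FOLLOW(N): in S->N N N (occurrence 1), N is followed by N N with FIRST {epsilon, b, c, e}; in S->N N N (occurrence 1), the suffix after N is nullable, so FOLLOW(N) ⊇ FOLLOW(S) = {$, c}; in S->N N N (occurrence 2), N is followed by N with FIRST {epsilon, b, c, e}; in S->N N N (occurrence 2), the suffix after N is nullable, so FOLLOW(N) ⊇ FOLLOW(S) = {$, c}; in S->N N N (occurrence 3), the suffix after N is empty, so FOLLOW(N) ⊇ FOLLOW(S) = {$, c}; in B->N N b (occurrence 1), N is followed by N b with FIRST {b, c, e}; in B->N N b (occurrence 2), N is followed by b with FIRST {b}; in G->b e N c, N is followed by c with FIRST {c}. Thus FOLLOW(N) = {$, b, c, e}.
FOLLOW(B): in S->B, the suffix after B is empty, so FOLLOW(B) ⊇ FOLLOW(S) = {$, c}; in N->B, the suffix after B is empty, so FOLLOW(B) ⊇ FOLLOW(N) = {$, b, c, e}; in G->B c, B is followed by c with FIRST {c}. Thus FOLLOW(B) = {$, b, c, e}.
FOLLOW(G): in S->G c S c, G is followed by c S c with FIRST {c}. Thus FOLLOW(G) = {c}.

{$, b, c, e}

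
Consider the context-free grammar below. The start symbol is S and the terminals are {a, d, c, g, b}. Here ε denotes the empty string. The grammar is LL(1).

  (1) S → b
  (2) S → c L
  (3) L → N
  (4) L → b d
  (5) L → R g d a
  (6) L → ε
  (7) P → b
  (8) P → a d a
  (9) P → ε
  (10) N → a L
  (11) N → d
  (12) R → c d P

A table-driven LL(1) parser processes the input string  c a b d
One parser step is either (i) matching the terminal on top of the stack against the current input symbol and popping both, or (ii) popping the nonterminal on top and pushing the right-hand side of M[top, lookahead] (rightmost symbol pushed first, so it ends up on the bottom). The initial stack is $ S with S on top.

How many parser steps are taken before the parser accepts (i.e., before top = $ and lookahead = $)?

step 1: stack=$ S  input=c a b d $  — expand S → c L
step 2: stack=$ L c  input=c a b d $  — match c
step 3: stack=$ L  input=a b d $  — expand L → N
step 4: stack=$ N  input=a b d $  — expand N → a L
step 5: stack=$ L a  input=a b d $  — match a
step 6: stack=$ L  input=b d $  — expand L → b d
step 7: stack=$ d b  input=b d $  — match b
step 8: stack=$ d  input=d $  — match d
Accept reached after 8 steps.

8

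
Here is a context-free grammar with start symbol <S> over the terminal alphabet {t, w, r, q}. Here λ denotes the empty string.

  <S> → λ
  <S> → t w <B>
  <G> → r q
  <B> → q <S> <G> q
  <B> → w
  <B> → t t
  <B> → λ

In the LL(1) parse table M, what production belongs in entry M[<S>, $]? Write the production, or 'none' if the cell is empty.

<S> → λ

FIRST(<S>) = {λ, t}
FIRST(<G>) = {r}
FIRST(<B>) = {λ, q, t, w}
FOLLOW(<S>) includes $ since <S> is the start symbol.
FOLLOW(<S>): in <B>→q <S> <G> q, <S> is followed by <G> q with FIRST {r}. Thus FOLLOW(<S>) = {$, r}.
For <S> → λ: FIRST(λ) = {λ}, so it goes in M[<S>, t] for t ∈ {}; since λ ∈ FIRST, also for every t ∈ FOLLOW(<S>) = {$, r}.
For <S> → t w <B>: FIRST(t w <B>) = {t}, so it goes in M[<S>, t] for t ∈ {t}.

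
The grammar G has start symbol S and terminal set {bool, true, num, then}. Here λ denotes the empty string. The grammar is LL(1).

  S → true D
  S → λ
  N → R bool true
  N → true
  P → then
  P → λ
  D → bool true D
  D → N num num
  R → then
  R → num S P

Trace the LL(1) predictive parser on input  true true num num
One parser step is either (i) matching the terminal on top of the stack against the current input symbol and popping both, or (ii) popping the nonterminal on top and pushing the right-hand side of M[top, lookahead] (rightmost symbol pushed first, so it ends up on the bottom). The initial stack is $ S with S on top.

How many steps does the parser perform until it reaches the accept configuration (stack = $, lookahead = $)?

7

     Stack           Input                Action
  1  $ S             true true num num $  expand S → true D
  2  $ D true        true true num num $  match true
  3  $ D             true num num $       expand D → N num num
  4  $ num num N     true num num $       expand N → true
  5  $ num num true  true num num $       match true
  6  $ num num       num num $            match num
  7  $ num           num $                match num
Accept reached after 7 steps.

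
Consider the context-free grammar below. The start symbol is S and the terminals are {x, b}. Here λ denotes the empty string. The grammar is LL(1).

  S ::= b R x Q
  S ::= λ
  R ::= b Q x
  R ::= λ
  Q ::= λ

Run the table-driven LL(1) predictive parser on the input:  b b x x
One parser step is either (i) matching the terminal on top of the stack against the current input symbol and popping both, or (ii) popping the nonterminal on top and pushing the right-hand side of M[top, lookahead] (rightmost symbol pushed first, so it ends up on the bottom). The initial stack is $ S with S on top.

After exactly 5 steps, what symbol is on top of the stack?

x

step 1: stack=$ S  input=b b x x $  — expand S ::= b R x Q
step 2: stack=$ Q x R b  input=b b x x $  — match b
step 3: stack=$ Q x R  input=b x x $  — expand R ::= b Q x
step 4: stack=$ Q x x Q b  input=b x x $  — match b
step 5: stack=$ Q x x Q  input=x x $  — expand Q ::= λ
Stack after step 5: $ Q x x (top = x).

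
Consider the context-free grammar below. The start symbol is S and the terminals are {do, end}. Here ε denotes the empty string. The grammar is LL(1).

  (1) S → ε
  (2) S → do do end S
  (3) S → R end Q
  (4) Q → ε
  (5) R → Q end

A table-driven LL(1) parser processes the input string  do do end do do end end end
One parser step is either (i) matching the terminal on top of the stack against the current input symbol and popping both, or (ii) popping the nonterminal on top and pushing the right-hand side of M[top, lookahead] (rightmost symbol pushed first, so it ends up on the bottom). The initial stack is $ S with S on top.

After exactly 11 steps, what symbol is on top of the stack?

step 1: stack=$ S  input=do do end do do end end end $  — expand S → do do end S
step 2: stack=$ S end do do  input=do do end do do end end end $  — match do
step 3: stack=$ S end do  input=do end do do end end end $  — match do
step 4: stack=$ S end  input=end do do end end end $  — match end
step 5: stack=$ S  input=do do end end end $  — expand S → do do end S
step 6: stack=$ S end do do  input=do do end end end $  — match do
step 7: stack=$ S end do  input=do end end end $  — match do
step 8: stack=$ S end  input=end end end $  — match end
step 9: stack=$ S  input=end end $  — expand S → R end Q
step 10: stack=$ Q end R  input=end end $  — expand R → Q end
step 11: stack=$ Q end end Q  input=end end $  — expand Q → ε
Stack after step 11: $ Q end end (top = end).

end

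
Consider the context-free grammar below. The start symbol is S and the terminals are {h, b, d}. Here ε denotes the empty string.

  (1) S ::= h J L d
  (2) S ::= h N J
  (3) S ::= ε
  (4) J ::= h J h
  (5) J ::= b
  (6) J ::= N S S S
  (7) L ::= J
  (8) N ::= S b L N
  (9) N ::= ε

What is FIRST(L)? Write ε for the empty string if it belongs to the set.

FIRST(S) = {ε, h}
FIRST(N) = {ε, b, h}  (via S b L N)
FIRST(J) = {ε, b, h}  (via N S S S)
FIRST(L) = {ε, b, h}  (via J)

{ε, b, h}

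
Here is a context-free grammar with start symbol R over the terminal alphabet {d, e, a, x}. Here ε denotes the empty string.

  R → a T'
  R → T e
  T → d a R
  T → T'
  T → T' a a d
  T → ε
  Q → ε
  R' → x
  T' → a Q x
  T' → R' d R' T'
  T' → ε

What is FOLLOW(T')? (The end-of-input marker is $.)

FIRST(Q): from Q→ε we get {ε}. So FIRST(Q) = {ε}.
FIRST(R'): from R'→x we get {x}. So FIRST(R') = {x}.
FIRST(T'): from T'→a Q x we get {a}; from T'→R' d R' T' we get {x}; from T'→ε we get {ε}. So FIRST(T') = {ε, a, x}.
FIRST(T): from T→d a R we get {d}; from T→T' we get {ε, a, x}; from T→T' a a d we get {a, x}; from T→ε we get {ε}. So FIRST(T) = {ε, a, d, x}.
FIRST(R): from R→a T' we get {a}; from R→T e we get {a, d, e, x}. So FIRST(R) = {a, d, e, x}.
FOLLOW(R) includes $ since R is the start symbol.
FOLLOW(T): in R→T e, T is followed by e with FIRST {e}. Thus FOLLOW(T) = {e}.
FOLLOW(R): in T→d a R, the suffix after R is empty, so FOLLOW(R) ⊇ FOLLOW(T) = {e}. Thus FOLLOW(R) = {$, e}.
FOLLOW(Q): in T'→a Q x, Q is followed by x with FIRST {x}. Thus FOLLOW(Q) = {x}.
FOLLOW(T'): in R→a T', the suffix after T' is empty, so FOLLOW(T') ⊇ FOLLOW(R) = {$, e}; in T→T', the suffix after T' is empty, so FOLLOW(T') ⊇ FOLLOW(T) = {e}; in T→T' a a d, T' is followed by a a d with FIRST {a}; in T'→R' d R' T', the suffix after T' is empty (adds nothing new). Thus FOLLOW(T') = {$, a, e}.
FOLLOW(R'): in T'→R' d R' T' (occurrence 1), R' is followed by d R' T' with FIRST {d}; in T'→R' d R' T' (occurrence 2), R' is followed by T' with FIRST {ε, a, x}; in T'→R' d R' T' (occurrence 2), the suffix after R' is nullable, so FOLLOW(R') ⊇ FOLLOW(T') = {$, a, e}. Thus FOLLOW(R') = {$, a, d, e, x}.

{$, a, e}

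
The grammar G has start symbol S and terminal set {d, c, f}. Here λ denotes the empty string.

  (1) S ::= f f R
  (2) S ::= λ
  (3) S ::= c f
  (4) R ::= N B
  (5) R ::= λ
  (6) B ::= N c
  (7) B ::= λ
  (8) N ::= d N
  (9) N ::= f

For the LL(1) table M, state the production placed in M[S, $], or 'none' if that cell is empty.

S ::= λ

FIRST(S) = {λ, c, f}
FIRST(N) = {d, f}
FIRST(R) = {λ, d, f}  (via N B)
FIRST(B) = {λ, d, f}  (via N c)
FOLLOW(S) includes $ since S is the start symbol.
FOLLOW(S): S appears on no right-hand side. Thus FOLLOW(S) = {$}.
For S ::= f f R: FIRST(f f R) = {f}, so it goes in M[S, t] for t ∈ {f}.
For S ::= λ: FIRST(λ) = {λ}, so it goes in M[S, t] for t ∈ {}; since λ ∈ FIRST, also for every t ∈ FOLLOW(S) = {$}.
For S ::= c f: FIRST(c f) = {c}, so it goes in M[S, t] for t ∈ {c}.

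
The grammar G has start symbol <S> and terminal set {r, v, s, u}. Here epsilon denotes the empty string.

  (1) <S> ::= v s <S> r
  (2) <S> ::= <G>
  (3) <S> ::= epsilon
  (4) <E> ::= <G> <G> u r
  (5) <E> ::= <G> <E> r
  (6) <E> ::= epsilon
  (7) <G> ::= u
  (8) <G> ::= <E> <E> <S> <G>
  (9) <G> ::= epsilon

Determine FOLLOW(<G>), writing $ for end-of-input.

FIRST(<S>) = {epsilon, r, u, v}  (via <G>)
FIRST(<E>) = {epsilon, r, u, v}  (via <G> <G> u r, <G> <E> r)
FIRST(<G>) = {epsilon, r, u, v}  (via <E> <E> <S> <G>)
FOLLOW(<S>) includes $ since <S> is the start symbol.
FOLLOW(<S>): in <S>::=v s <S> r, <S> is followed by r with FIRST {r}; in <G>::=<E> <E> <S> <G>, <S> is followed by <G> with FIRST {epsilon, r, u, v}; in <G>::=<E> <E> <S> <G>, the suffix after <S> is nullable, so FOLLOW(<S>) ⊇ FOLLOW(<G>) = {$, r, u, v}. Thus FOLLOW(<S>) = {$, r, u, v}.
FOLLOW(<G>): in <S>::=<G>, the suffix after <G> is empty, so FOLLOW(<G>) ⊇ FOLLOW(<S>) = {$, r, u, v}; in <E>::=<G> <G> u r (occurrence 1), <G> is followed by <G> u r with FIRST {r, u, v}; in <E>::=<G> <G> u r (occurrence 2), <G> is followed by u r with FIRST {u}; in <E>::=<G> <E> r, <G> is followed by <E> r with FIRST {r, u, v}; in <G>::=<E> <E> <S> <G>, the suffix after <G> is empty (adds nothing new). Thus FOLLOW(<G>) = {$, r, u, v}.
FOLLOW(<E>): in <E>::=<G> <E> r, <E> is followed by r with FIRST {r}; in <G>::=<E> <E> <S> <G> (occurrence 1), <E> is followed by <E> <S> <G> with FIRST {epsilon, r, u, v}; in <G>::=<E> <E> <S> <G> (occurrence 1), the suffix after <E> is nullable, so FOLLOW(<E>) ⊇ FOLLOW(<G>) = {$, r, u, v}; in <G>::=<E> <E> <S> <G> (occurrence 2), <E> is followed by <S> <G> with FIRST {epsilon, r, u, v}; in <G>::=<E> <E> <S> <G> (occurrence 2), the suffix after <E> is nullable, so FOLLOW(<E>) ⊇ FOLLOW(<G>) = {$, r, u, v}. Thus FOLLOW(<E>) = {$, r, u, v}.

{$, r, u, v}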